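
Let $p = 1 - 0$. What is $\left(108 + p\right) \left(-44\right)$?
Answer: $-4796$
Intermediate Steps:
$p = 1$ ($p = 1 + 0 = 1$)
$\left(108 + p\right) \left(-44\right) = \left(108 + 1\right) \left(-44\right) = 109 \left(-44\right) = -4796$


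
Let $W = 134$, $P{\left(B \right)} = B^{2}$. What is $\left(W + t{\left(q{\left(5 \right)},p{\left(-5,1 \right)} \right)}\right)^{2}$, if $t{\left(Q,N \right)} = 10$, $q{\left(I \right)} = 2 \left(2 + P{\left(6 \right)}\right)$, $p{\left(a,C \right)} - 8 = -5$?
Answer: $20736$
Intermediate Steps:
$p{\left(a,C \right)} = 3$ ($p{\left(a,C \right)} = 8 - 5 = 3$)
$q{\left(I \right)} = 76$ ($q{\left(I \right)} = 2 \left(2 + 6^{2}\right) = 2 \left(2 + 36\right) = 2 \cdot 38 = 76$)
$\left(W + t{\left(q{\left(5 \right)},p{\left(-5,1 \right)} \right)}\right)^{2} = \left(134 + 10\right)^{2} = 144^{2} = 20736$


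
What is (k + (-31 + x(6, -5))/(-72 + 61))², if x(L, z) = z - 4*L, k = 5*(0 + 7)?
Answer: 198025/121 ≈ 1636.6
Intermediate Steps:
k = 35 (k = 5*7 = 35)
(k + (-31 + x(6, -5))/(-72 + 61))² = (35 + (-31 + (-5 - 4*6))/(-72 + 61))² = (35 + (-31 + (-5 - 24))/(-11))² = (35 + (-31 - 29)*(-1/11))² = (35 - 60*(-1/11))² = (35 + 60/11)² = (445/11)² = 198025/121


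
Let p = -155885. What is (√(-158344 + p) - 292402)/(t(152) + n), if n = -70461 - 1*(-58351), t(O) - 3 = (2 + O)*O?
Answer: -292402/11301 + I*√314229/11301 ≈ -25.874 + 0.049603*I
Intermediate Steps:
t(O) = 3 + O*(2 + O) (t(O) = 3 + (2 + O)*O = 3 + O*(2 + O))
n = -12110 (n = -70461 + 58351 = -12110)
(√(-158344 + p) - 292402)/(t(152) + n) = (√(-158344 - 155885) - 292402)/((3 + 152² + 2*152) - 12110) = (√(-314229) - 292402)/((3 + 23104 + 304) - 12110) = (I*√314229 - 292402)/(23411 - 12110) = (-292402 + I*√314229)/11301 = (-292402 + I*√314229)*(1/11301) = -292402/11301 + I*√314229/11301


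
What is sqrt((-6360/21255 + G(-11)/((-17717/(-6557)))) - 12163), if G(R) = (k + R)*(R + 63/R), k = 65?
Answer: I*sqrt(953085732494647722971)/276154879 ≈ 111.79*I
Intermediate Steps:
G(R) = (65 + R)*(R + 63/R)
sqrt((-6360/21255 + G(-11)/((-17717/(-6557)))) - 12163) = sqrt((-6360/21255 + (63 + (-11)**2 + 65*(-11) + 4095/(-11))/((-17717/(-6557)))) - 12163) = sqrt((-6360*1/21255 + (63 + 121 - 715 + 4095*(-1/11))/((-17717*(-1/6557)))) - 12163) = sqrt((-424/1417 + (63 + 121 - 715 - 4095/11)/(17717/6557)) - 12163) = sqrt((-424/1417 - 9936/11*6557/17717) - 12163) = sqrt((-424/1417 - 65150352/194887) - 12163) = sqrt(-92400680872/276154879 - 12163) = sqrt(-3451272474149/276154879) = I*sqrt(953085732494647722971)/276154879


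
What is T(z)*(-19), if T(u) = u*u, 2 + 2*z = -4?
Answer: -171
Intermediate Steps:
z = -3 (z = -1 + (½)*(-4) = -1 - 2 = -3)
T(u) = u²
T(z)*(-19) = (-3)²*(-19) = 9*(-19) = -171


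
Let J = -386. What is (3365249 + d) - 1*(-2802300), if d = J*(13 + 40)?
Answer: 6147091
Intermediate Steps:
d = -20458 (d = -386*(13 + 40) = -386*53 = -20458)
(3365249 + d) - 1*(-2802300) = (3365249 - 20458) - 1*(-2802300) = 3344791 + 2802300 = 6147091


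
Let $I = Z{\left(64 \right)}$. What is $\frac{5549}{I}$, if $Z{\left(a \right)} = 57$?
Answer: $\frac{5549}{57} \approx 97.351$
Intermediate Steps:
$I = 57$
$\frac{5549}{I} = \frac{5549}{57}$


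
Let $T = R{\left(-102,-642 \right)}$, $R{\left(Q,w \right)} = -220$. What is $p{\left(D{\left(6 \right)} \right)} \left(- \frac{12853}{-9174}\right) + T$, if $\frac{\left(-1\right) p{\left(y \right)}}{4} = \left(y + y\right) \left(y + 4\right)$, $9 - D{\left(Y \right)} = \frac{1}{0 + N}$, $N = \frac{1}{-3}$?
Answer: $- \frac{3626748}{1529} \approx -2372.0$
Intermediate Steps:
$T = -220$
$N = - \frac{1}{3} \approx -0.33333$
$D{\left(Y \right)} = 12$ ($D{\left(Y \right)} = 9 - \frac{1}{0 - \frac{1}{3}} = 9 - \frac{1}{- \frac{1}{3}} = 9 - -3 = 9 + 3 = 12$)
$p{\left(y \right)} = - 8 y \left(4 + y\right)$ ($p{\left(y \right)} = - 4 \left(y + y\right) \left(y + 4\right) = - 4 \cdot 2 y \left(4 + y\right) = - 8 y \left(4 + y\right)$)
$p{\left(D{\left(6 \right)} \right)} \left(- \frac{12853}{-9174}\right) + T = \left(-8\right) 12 \left(4 + 12\right) \left(- \frac{12853}{-9174}\right) - 220 = \left(-8\right) 12 \cdot 16 \left(\left(-12853\right) \left(- \frac{1}{9174}\right)\right) - 220 = \left(-1536\right) \frac{12853}{9174} - 220 = - \frac{3290368}{1529} - 220 = - \frac{3626748}{1529}$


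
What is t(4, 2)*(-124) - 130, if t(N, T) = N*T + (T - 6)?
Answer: -626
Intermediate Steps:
t(N, T) = -6 + T + N*T (t(N, T) = N*T + (-6 + T) = -6 + T + N*T)
t(4, 2)*(-124) - 130 = (-6 + 2 + 4*2)*(-124) - 130 = (-6 + 2 + 8)*(-124) - 130 = 4*(-124) - 130 = -496 - 130 = -626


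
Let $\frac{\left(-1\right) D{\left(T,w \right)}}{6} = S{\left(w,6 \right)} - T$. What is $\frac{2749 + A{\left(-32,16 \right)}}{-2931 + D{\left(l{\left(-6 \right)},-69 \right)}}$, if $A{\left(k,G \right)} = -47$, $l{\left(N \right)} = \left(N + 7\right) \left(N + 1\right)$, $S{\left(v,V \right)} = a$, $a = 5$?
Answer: $- \frac{2702}{2991} \approx -0.90338$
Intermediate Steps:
$S{\left(v,V \right)} = 5$
$l{\left(N \right)} = \left(1 + N\right) \left(7 + N\right)$ ($l{\left(N \right)} = \left(7 + N\right) \left(1 + N\right) = \left(1 + N\right) \left(7 + N\right)$)
$D{\left(T,w \right)} = -30 + 6 T$ ($D{\left(T,w \right)} = - 6 \left(5 - T\right) = -30 + 6 T$)
$\frac{2749 + A{\left(-32,16 \right)}}{-2931 + D{\left(l{\left(-6 \right)},-69 \right)}} = \frac{2749 - 47}{-2931 - \left(30 - 6 \left(7 + \left(-6\right)^{2} + 8 \left(-6\right)\right)\right)} = \frac{2702}{-2931 - \left(30 - 6 \left(7 + 36 - 48\right)\right)} = \frac{2702}{-2931 + \left(-30 + 6 \left(-5\right)\right)} = \frac{2702}{-2931 - 60} = \frac{2702}{-2991} = 2702 \left(- \frac{1}{2991}\right) = - \frac{2702}{2991}$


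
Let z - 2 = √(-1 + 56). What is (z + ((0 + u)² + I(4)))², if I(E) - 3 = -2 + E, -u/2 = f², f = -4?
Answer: (1031 + √55)² ≈ 1.0783e+6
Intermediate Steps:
u = -32 (u = -2*(-4)² = -2*16 = -32)
I(E) = 1 + E (I(E) = 3 + (-2 + E) = 1 + E)
z = 2 + √55 (z = 2 + √(-1 + 56) = 2 + √55 ≈ 9.4162)
(z + ((0 + u)² + I(4)))² = ((2 + √55) + ((0 - 32)² + (1 + 4)))² = ((2 + √55) + ((-32)² + 5))² = ((2 + √55) + (1024 + 5))² = ((2 + √55) + 1029)² = (1031 + √55)²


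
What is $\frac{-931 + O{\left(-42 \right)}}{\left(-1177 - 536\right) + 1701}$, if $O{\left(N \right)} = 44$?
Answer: $\frac{887}{12} \approx 73.917$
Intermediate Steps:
$\frac{-931 + O{\left(-42 \right)}}{\left(-1177 - 536\right) + 1701} = \frac{-931 + 44}{\left(-1177 - 536\right) + 1701} = - \frac{887}{-1713 + 1701} = - \frac{887}{-12} = \left(-887\right) \left(- \frac{1}{12}\right) = \frac{887}{12}$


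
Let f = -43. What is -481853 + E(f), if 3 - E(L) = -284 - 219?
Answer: -481347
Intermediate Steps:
E(L) = 506 (E(L) = 3 - (-284 - 219) = 3 - 1*(-503) = 3 + 503 = 506)
-481853 + E(f) = -481853 + 506 = -481347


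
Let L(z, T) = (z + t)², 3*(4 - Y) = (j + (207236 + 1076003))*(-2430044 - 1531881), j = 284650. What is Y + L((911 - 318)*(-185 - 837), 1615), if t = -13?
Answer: 7313781160780/3 ≈ 2.4379e+12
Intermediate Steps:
Y = 6211858626337/3 (Y = 4 - (284650 + (207236 + 1076003))*(-2430044 - 1531881)/3 = 4 - (284650 + 1283239)*(-3961925)/3 = 4 - 1567889*(-3961925)/3 = 4 - ⅓*(-6211858626325) = 4 + 6211858626325/3 = 6211858626337/3 ≈ 2.0706e+12)
L(z, T) = (-13 + z)² (L(z, T) = (z - 13)² = (-13 + z)²)
Y + L((911 - 318)*(-185 - 837), 1615) = 6211858626337/3 + (-13 + (911 - 318)*(-185 - 837))² = 6211858626337/3 + (-13 + 593*(-1022))² = 6211858626337/3 + (-13 - 606046)² = 6211858626337/3 + (-606059)² = 6211858626337/3 + 367307511481 = 7313781160780/3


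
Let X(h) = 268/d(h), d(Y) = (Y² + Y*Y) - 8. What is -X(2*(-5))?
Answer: -67/48 ≈ -1.3958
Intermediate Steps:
d(Y) = -8 + 2*Y² (d(Y) = (Y² + Y²) - 8 = 2*Y² - 8 = -8 + 2*Y²)
X(h) = 268/(-8 + 2*h²)
-X(2*(-5)) = -134/(-4 + (2*(-5))²) = -134/(-4 + (-10)²) = -134/(-4 + 100) = -134/96 = -1*67/48 = -67/48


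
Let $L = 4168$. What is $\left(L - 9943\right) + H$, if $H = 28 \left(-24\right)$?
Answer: $-6447$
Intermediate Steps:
$H = -672$
$\left(L - 9943\right) + H = \left(4168 - 9943\right) - 672 = -5775 - 672 = -6447$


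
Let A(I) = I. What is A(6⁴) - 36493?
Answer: -35197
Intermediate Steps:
A(6⁴) - 36493 = 6⁴ - 36493 = 1296 - 36493 = -35197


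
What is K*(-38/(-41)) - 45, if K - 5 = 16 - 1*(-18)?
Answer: -363/41 ≈ -8.8537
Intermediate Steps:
K = 39 (K = 5 + (16 - 1*(-18)) = 5 + (16 + 18) = 5 + 34 = 39)
K*(-38/(-41)) - 45 = 39*(-38/(-41)) - 45 = 39*(-38*(-1/41)) - 45 = 39*(38/41) - 45 = 1482/41 - 45 = -363/41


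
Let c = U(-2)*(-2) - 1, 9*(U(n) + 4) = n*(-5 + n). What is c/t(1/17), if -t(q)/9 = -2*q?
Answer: 595/162 ≈ 3.6728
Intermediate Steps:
U(n) = -4 + n*(-5 + n)/9 (U(n) = -4 + (n*(-5 + n))/9 = -4 + n*(-5 + n)/9)
t(q) = 18*q (t(q) = -(-18)*q = 18*q)
c = 35/9 (c = (-4 - 5/9*(-2) + (1/9)*(-2)**2)*(-2) - 1 = (-4 + 10/9 + (1/9)*4)*(-2) - 1 = (-4 + 10/9 + 4/9)*(-2) - 1 = -22/9*(-2) - 1 = 44/9 - 1 = 35/9 ≈ 3.8889)
c/t(1/17) = 35/(9*((18/17))) = 35/(9*((18*(1/17)))) = 35/(9*(18/17)) = (35/9)*(17/18) = 595/162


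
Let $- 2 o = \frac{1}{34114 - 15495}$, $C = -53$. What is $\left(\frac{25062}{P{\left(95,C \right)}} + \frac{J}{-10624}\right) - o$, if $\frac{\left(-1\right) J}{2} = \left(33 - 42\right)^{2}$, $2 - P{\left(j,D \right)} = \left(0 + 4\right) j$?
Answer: $- \frac{413027362571}{6230960064} \approx -66.286$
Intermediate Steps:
$o = - \frac{1}{37238}$ ($o = - \frac{1}{2 \left(34114 - 15495\right)} = - \frac{1}{2 \cdot 18619} = \left(- \frac{1}{2}\right) \frac{1}{18619} = - \frac{1}{37238} \approx -2.6854 \cdot 10^{-5}$)
$P{\left(j,D \right)} = 2 - 4 j$ ($P{\left(j,D \right)} = 2 - \left(0 + 4\right) j = 2 - 4 j$)
$J = -162$ ($J = - 2 \left(33 - 42\right)^{2} = - 2 \left(-9\right)^{2} = \left(-2\right) 81 = -162$)
$\left(\frac{25062}{P{\left(95,C \right)}} + \frac{J}{-10624}\right) - o = \left(\frac{25062}{2 - 380} - \frac{162}{-10624}\right) - - \frac{1}{37238} = \left(\frac{25062}{2 - 380} - - \frac{81}{5312}\right) + \frac{1}{37238} = \left(\frac{25062}{-378} + \frac{81}{5312}\right) + \frac{1}{37238} = \left(25062 \left(- \frac{1}{378}\right) + \frac{81}{5312}\right) + \frac{1}{37238} = \left(- \frac{4177}{63} + \frac{81}{5312}\right) + \frac{1}{37238} = - \frac{22183121}{334656} + \frac{1}{37238} = - \frac{413027362571}{6230960064}$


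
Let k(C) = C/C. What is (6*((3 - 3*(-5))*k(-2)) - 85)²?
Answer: 529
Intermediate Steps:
k(C) = 1
(6*((3 - 3*(-5))*k(-2)) - 85)² = (6*((3 - 3*(-5))*1) - 85)² = (6*((3 + 15)*1) - 85)² = (6*(18*1) - 85)² = (6*18 - 85)² = (108 - 85)² = 23² = 529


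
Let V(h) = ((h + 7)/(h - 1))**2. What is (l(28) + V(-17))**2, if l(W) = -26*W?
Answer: 3474277249/6561 ≈ 5.2954e+5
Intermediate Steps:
V(h) = (7 + h)**2/(-1 + h)**2 (V(h) = ((7 + h)/(-1 + h))**2 = (7 + h)**2/(-1 + h)**2)
(l(28) + V(-17))**2 = (-26*28 + (7 - 17)**2/(-1 - 17)**2)**2 = (-728 + (-10)**2/(-18)**2)**2 = (-728 + (1/324)*100)**2 = (-728 + 25/81)**2 = (-58943/81)**2 = 3474277249/6561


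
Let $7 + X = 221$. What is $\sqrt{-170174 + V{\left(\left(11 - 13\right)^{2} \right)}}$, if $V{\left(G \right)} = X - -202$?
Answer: $3 i \sqrt{18862} \approx 412.02 i$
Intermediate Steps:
$X = 214$ ($X = -7 + 221 = 214$)
$V{\left(G \right)} = 416$ ($V{\left(G \right)} = 214 - -202 = 214 + 202 = 416$)
$\sqrt{-170174 + V{\left(\left(11 - 13\right)^{2} \right)}} = \sqrt{-170174 + 416} = \sqrt{-169758} = 3 i \sqrt{18862}$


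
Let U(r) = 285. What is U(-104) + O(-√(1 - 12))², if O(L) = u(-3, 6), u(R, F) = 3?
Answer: 294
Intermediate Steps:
O(L) = 3
U(-104) + O(-√(1 - 12))² = 285 + 3² = 285 + 9 = 294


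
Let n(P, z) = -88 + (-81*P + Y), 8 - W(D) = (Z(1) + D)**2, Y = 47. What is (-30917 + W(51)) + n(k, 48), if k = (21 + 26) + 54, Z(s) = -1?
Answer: -41631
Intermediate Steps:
W(D) = 8 - (-1 + D)**2
k = 101 (k = 47 + 54 = 101)
n(P, z) = -41 - 81*P (n(P, z) = -88 + (-81*P + 47) = -88 + (47 - 81*P) = -41 - 81*P)
(-30917 + W(51)) + n(k, 48) = (-30917 + (8 - (-1 + 51)**2)) + (-41 - 81*101) = (-30917 + (8 - 1*50**2)) + (-41 - 8181) = (-30917 + (8 - 1*2500)) - 8222 = (-30917 + (8 - 2500)) - 8222 = (-30917 - 2492) - 8222 = -33409 - 8222 = -41631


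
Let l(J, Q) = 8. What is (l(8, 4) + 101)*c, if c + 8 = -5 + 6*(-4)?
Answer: -4033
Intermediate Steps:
c = -37 (c = -8 + (-5 + 6*(-4)) = -8 + (-5 - 24) = -8 - 29 = -37)
(l(8, 4) + 101)*c = (8 + 101)*(-37) = 109*(-37) = -4033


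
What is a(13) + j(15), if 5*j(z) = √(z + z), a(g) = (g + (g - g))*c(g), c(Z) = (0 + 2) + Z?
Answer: 195 + √30/5 ≈ 196.10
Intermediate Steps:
c(Z) = 2 + Z
a(g) = g*(2 + g) (a(g) = (g + (g - g))*(2 + g) = (g + 0)*(2 + g) = g*(2 + g))
j(z) = √2*√z/5 (j(z) = √(z + z)/5 = √(2*z)/5 = (√2*√z)/5 = √2*√z/5)
a(13) + j(15) = 13*(2 + 13) + √2*√15/5 = 13*15 + √30/5 = 195 + √30/5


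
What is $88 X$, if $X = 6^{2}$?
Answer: $3168$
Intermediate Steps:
$X = 36$
$88 X = 88 \cdot 36 = 3168$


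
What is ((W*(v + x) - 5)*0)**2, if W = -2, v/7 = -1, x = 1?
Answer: 0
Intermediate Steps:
v = -7 (v = 7*(-1) = -7)
((W*(v + x) - 5)*0)**2 = ((-2*(-7 + 1) - 5)*0)**2 = ((-2*(-6) - 5)*0)**2 = ((12 - 5)*0)**2 = (7*0)**2 = 0**2 = 0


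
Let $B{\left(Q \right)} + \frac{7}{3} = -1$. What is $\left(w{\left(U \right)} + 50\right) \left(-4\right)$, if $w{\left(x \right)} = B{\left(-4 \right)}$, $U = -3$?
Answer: $- \frac{560}{3} \approx -186.67$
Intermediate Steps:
$B{\left(Q \right)} = - \frac{10}{3}$ ($B{\left(Q \right)} = - \frac{7}{3} - 1 = - \frac{10}{3}$)
$w{\left(x \right)} = - \frac{10}{3}$
$\left(w{\left(U \right)} + 50\right) \left(-4\right) = \left(- \frac{10}{3} + 50\right) \left(-4\right) = \frac{140}{3} \left(-4\right) = - \frac{560}{3}$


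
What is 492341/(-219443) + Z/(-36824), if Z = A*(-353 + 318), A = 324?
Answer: -3910370341/2020192258 ≈ -1.9356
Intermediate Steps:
Z = -11340 (Z = 324*(-353 + 318) = 324*(-35) = -11340)
492341/(-219443) + Z/(-36824) = 492341/(-219443) - 11340/(-36824) = 492341*(-1/219443) - 11340*(-1/36824) = -492341/219443 + 2835/9206 = -3910370341/2020192258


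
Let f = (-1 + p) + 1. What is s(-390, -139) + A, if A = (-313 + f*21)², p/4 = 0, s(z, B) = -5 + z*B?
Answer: 152174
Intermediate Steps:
s(z, B) = -5 + B*z
p = 0 (p = 4*0 = 0)
f = 0 (f = (-1 + 0) + 1 = -1 + 1 = 0)
A = 97969 (A = (-313 + 0*21)² = (-313 + 0)² = (-313)² = 97969)
s(-390, -139) + A = (-5 - 139*(-390)) + 97969 = (-5 + 54210) + 97969 = 54205 + 97969 = 152174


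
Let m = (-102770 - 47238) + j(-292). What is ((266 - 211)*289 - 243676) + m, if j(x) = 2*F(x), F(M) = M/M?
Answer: -377787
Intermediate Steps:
F(M) = 1
j(x) = 2 (j(x) = 2*1 = 2)
m = -150006 (m = (-102770 - 47238) + 2 = -150008 + 2 = -150006)
((266 - 211)*289 - 243676) + m = ((266 - 211)*289 - 243676) - 150006 = (55*289 - 243676) - 150006 = (15895 - 243676) - 150006 = -227781 - 150006 = -377787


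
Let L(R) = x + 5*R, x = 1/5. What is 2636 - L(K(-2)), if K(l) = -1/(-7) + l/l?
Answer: 92053/35 ≈ 2630.1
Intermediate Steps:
x = 1/5 ≈ 0.20000
K(l) = 8/7 (K(l) = -1*(-1/7) + 1 = 1/7 + 1 = 8/7)
L(R) = 1/5 + 5*R
2636 - L(K(-2)) = 2636 - (1/5 + 5*(8/7)) = 2636 - (1/5 + 40/7) = 2636 - 1*207/35 = 2636 - 207/35 = 92053/35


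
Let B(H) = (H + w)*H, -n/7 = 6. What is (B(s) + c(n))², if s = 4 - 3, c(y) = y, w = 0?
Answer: 1681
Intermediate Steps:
n = -42 (n = -7*6 = -42)
s = 1
B(H) = H² (B(H) = (H + 0)*H = H*H = H²)
(B(s) + c(n))² = (1² - 42)² = (1 - 42)² = (-41)² = 1681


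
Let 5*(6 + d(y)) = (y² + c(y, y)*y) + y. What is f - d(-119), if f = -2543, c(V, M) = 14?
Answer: -25061/5 ≈ -5012.2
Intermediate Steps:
d(y) = -6 + 3*y + y²/5 (d(y) = -6 + ((y² + 14*y) + y)/5 = -6 + (y² + 15*y)/5 = -6 + (3*y + y²/5) = -6 + 3*y + y²/5)
f - d(-119) = -2543 - (-6 + 3*(-119) + (⅕)*(-119)²) = -2543 - (-6 - 357 + (⅕)*14161) = -2543 - (-6 - 357 + 14161/5) = -2543 - 1*12346/5 = -2543 - 12346/5 = -25061/5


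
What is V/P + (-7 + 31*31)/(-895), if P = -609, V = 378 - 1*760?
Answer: -239096/545055 ≈ -0.43866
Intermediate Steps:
V = -382 (V = 378 - 760 = -382)
V/P + (-7 + 31*31)/(-895) = -382/(-609) + (-7 + 31*31)/(-895) = -382*(-1/609) + (-7 + 961)*(-1/895) = 382/609 + 954*(-1/895) = 382/609 - 954/895 = -239096/545055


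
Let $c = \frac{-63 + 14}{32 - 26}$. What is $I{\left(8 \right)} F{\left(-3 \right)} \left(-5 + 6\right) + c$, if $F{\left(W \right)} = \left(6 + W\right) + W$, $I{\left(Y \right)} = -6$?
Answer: $- \frac{49}{6} \approx -8.1667$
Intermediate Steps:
$F{\left(W \right)} = 6 + 2 W$
$c = - \frac{49}{6} \approx -8.1667$
$I{\left(8 \right)} F{\left(-3 \right)} \left(-5 + 6\right) + c = - 6 \left(6 + 2 \left(-3\right)\right) \left(-5 + 6\right) - \frac{49}{6} = - 6 \left(6 - 6\right) 1 - \frac{49}{6} = - 6 \cdot 0 \cdot 1 - \frac{49}{6} = \left(-6\right) 0 - \frac{49}{6} = 0 - \frac{49}{6} = - \frac{49}{6}$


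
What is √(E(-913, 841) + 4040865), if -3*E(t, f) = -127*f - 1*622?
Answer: 178*√1158/3 ≈ 2019.1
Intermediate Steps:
E(t, f) = 622/3 + 127*f/3 (E(t, f) = -(-127*f - 1*622)/3 = -(-127*f - 622)/3 = -(-622 - 127*f)/3 = 622/3 + 127*f/3)
√(E(-913, 841) + 4040865) = √((622/3 + (127/3)*841) + 4040865) = √((622/3 + 106807/3) + 4040865) = √(107429/3 + 4040865) = √(12230024/3) = 178*√1158/3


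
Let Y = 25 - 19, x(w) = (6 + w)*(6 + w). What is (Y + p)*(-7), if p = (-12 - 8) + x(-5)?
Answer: 91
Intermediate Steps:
x(w) = (6 + w)²
p = -19 (p = (-12 - 8) + (6 - 5)² = -20 + 1² = -20 + 1 = -19)
Y = 6
(Y + p)*(-7) = (6 - 19)*(-7) = -13*(-7) = 91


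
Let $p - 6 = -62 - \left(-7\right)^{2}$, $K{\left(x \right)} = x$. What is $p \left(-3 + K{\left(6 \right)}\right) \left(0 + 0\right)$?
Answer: $0$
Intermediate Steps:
$p = -105$ ($p = 6 - 111 = -105$)
$p \left(-3 + K{\left(6 \right)}\right) \left(0 + 0\right) = - 105 \left(-3 + 6\right) \left(0 + 0\right) = - 105 \cdot 3 \cdot 0 = \left(-105\right) 0 = 0$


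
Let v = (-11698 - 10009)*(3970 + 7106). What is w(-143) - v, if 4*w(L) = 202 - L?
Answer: 961707273/4 ≈ 2.4043e+8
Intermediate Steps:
w(L) = 101/2 - L/4 (w(L) = (202 - L)/4 = 101/2 - L/4)
v = -240426732 (v = -21707*11076 = -240426732)
w(-143) - v = (101/2 - 1/4*(-143)) - 1*(-240426732) = (101/2 + 143/4) + 240426732 = 345/4 + 240426732 = 961707273/4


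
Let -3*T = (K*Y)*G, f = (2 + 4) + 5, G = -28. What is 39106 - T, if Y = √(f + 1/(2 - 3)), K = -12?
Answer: 39106 + 112*√10 ≈ 39460.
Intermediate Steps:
f = 11 (f = 6 + 5 = 11)
Y = √10 (Y = √(11 + 1/(2 - 3)) = √(11 + 1/(-1)) = √(11 - 1) = √10 ≈ 3.1623)
T = -112*√10 (T = -(-12*√10)*(-28)/3 = -112*√10 ≈ -354.18)
39106 - T = 39106 - (-112)*√10 = 39106 + 112*√10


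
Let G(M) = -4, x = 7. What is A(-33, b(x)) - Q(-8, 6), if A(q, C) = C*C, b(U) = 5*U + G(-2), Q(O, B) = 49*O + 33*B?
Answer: 1155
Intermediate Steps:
Q(O, B) = 33*B + 49*O
b(U) = -4 + 5*U (b(U) = 5*U - 4 = -4 + 5*U)
A(q, C) = C²
A(-33, b(x)) - Q(-8, 6) = (-4 + 5*7)² - (33*6 + 49*(-8)) = (-4 + 35)² - (198 - 392) = 31² - 1*(-194) = 961 + 194 = 1155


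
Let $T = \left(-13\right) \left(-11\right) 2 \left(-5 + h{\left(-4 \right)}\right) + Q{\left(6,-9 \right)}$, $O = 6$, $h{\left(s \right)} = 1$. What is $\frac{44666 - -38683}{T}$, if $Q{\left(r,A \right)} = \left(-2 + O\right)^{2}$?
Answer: $- \frac{27783}{376} \approx -73.891$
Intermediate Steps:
$Q{\left(r,A \right)} = 16$ ($Q{\left(r,A \right)} = \left(-2 + 6\right)^{2} = 4^{2} = 16$)
$T = -1128$ ($T = \left(-13\right) \left(-11\right) 2 \left(-5 + 1\right) + 16 = 143 \cdot 2 \left(-4\right) + 16 = 143 \left(-8\right) + 16 = -1144 + 16 = -1128$)
$\frac{44666 - -38683}{T} = \frac{44666 - -38683}{-1128} = \left(44666 + 38683\right) \left(- \frac{1}{1128}\right) = 83349 \left(- \frac{1}{1128}\right) = - \frac{27783}{376}$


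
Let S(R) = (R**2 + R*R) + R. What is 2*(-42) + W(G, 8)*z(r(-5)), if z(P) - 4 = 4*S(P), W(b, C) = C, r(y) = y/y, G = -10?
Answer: 44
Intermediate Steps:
r(y) = 1
S(R) = R + 2*R**2 (S(R) = (R**2 + R**2) + R = 2*R**2 + R = R + 2*R**2)
z(P) = 4 + 4*P*(1 + 2*P) (z(P) = 4 + 4*(P*(1 + 2*P)) = 4 + 4*P*(1 + 2*P))
2*(-42) + W(G, 8)*z(r(-5)) = 2*(-42) + 8*(4 + 4*1*(1 + 2*1)) = -84 + 8*(4 + 4*1*(1 + 2)) = -84 + 8*(4 + 4*1*3) = -84 + 8*(4 + 12) = -84 + 8*16 = -84 + 128 = 44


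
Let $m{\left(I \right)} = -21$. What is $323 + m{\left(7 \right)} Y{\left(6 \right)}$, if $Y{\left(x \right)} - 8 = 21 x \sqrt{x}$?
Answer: $155 - 2646 \sqrt{6} \approx -6326.4$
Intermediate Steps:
$Y{\left(x \right)} = 8 + 21 x^{\frac{3}{2}}$ ($Y{\left(x \right)} = 8 + 21 x \sqrt{x} = 8 + 21 x^{\frac{3}{2}}$)
$323 + m{\left(7 \right)} Y{\left(6 \right)} = 323 - 21 \left(8 + 21 \cdot 6^{\frac{3}{2}}\right) = 323 - 21 \left(8 + 21 \cdot 6 \sqrt{6}\right) = 323 - 21 \left(8 + 126 \sqrt{6}\right) = 323 - \left(168 + 2646 \sqrt{6}\right) = 155 - 2646 \sqrt{6}$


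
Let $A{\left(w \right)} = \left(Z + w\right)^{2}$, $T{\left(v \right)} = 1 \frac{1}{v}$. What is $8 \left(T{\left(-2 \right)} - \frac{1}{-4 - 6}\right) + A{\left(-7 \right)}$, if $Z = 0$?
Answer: $\frac{229}{5} \approx 45.8$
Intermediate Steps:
$T{\left(v \right)} = \frac{1}{v}$
$A{\left(w \right)} = w^{2}$ ($A{\left(w \right)} = \left(0 + w\right)^{2} = w^{2}$)
$8 \left(T{\left(-2 \right)} - \frac{1}{-4 - 6}\right) + A{\left(-7 \right)} = 8 \left(\frac{1}{-2} - \frac{1}{-4 - 6}\right) + \left(-7\right)^{2} = 8 \left(- \frac{1}{2} - \frac{1}{-10}\right) + 49 = 8 \left(- \frac{1}{2} - - \frac{1}{10}\right) + 49 = 8 \left(- \frac{1}{2} + \frac{1}{10}\right) + 49 = 8 \left(- \frac{2}{5}\right) + 49 = - \frac{16}{5} + 49 = \frac{229}{5}$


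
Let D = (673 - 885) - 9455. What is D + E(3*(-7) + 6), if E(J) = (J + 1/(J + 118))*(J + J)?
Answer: -949381/103 ≈ -9217.3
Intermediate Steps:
E(J) = 2*J*(J + 1/(118 + J)) (E(J) = (J + 1/(118 + J))*(2*J) = 2*J*(J + 1/(118 + J)))
D = -9667 (D = -212 - 9455 = -9667)
D + E(3*(-7) + 6) = -9667 + 2*(3*(-7) + 6)*(1 + (3*(-7) + 6)² + 118*(3*(-7) + 6))/(118 + (3*(-7) + 6)) = -9667 + 2*(-21 + 6)*(1 + (-21 + 6)² + 118*(-21 + 6))/(118 + (-21 + 6)) = -9667 + 2*(-15)*(1 + (-15)² + 118*(-15))/(118 - 15) = -9667 + 2*(-15)*(1 + 225 - 1770)/103 = -9667 + 2*(-15)*(1/103)*(-1544) = -9667 + 46320/103 = -949381/103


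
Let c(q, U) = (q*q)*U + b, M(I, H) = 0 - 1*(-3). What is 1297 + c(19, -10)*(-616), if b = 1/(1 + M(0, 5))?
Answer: 2224903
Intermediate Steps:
M(I, H) = 3 (M(I, H) = 0 + 3 = 3)
b = ¼ (b = 1/(1 + 3) = 1/4 = ¼ ≈ 0.25000)
c(q, U) = ¼ + U*q² (c(q, U) = (q*q)*U + ¼ = q²*U + ¼ = U*q² + ¼ = ¼ + U*q²)
1297 + c(19, -10)*(-616) = 1297 + (¼ - 10*19²)*(-616) = 1297 + (¼ - 10*361)*(-616) = 1297 + (¼ - 3610)*(-616) = 1297 - 14439/4*(-616) = 1297 + 2223606 = 2224903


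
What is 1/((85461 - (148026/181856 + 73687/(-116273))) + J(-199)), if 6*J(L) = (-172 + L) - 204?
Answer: 31717414032/2707556618571313 ≈ 1.1714e-5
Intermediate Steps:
J(L) = -188/3 + L/6 (J(L) = ((-172 + L) - 204)/6 = (-376 + L)/6 = -188/3 + L/6)
1/((85461 - (148026/181856 + 73687/(-116273))) + J(-199)) = 1/((85461 - (148026/181856 + 73687/(-116273))) + (-188/3 + (1/6)*(-199))) = 1/((85461 - (148026*(1/181856) + 73687*(-1/116273))) + (-188/3 - 199/6)) = 1/((85461 - (74013/90928 - 73687/116273)) - 575/6) = 1/((85461 - 1*1905502013/10572471344) - 575/6) = 1/((85461 - 1905502013/10572471344) - 575/6) = 1/(903532068027571/10572471344 - 575/6) = 1/(2707556618571313/31717414032) = 31717414032/2707556618571313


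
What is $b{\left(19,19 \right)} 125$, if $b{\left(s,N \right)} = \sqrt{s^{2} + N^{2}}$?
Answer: $2375 \sqrt{2} \approx 3358.8$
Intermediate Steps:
$b{\left(s,N \right)} = \sqrt{N^{2} + s^{2}}$
$b{\left(19,19 \right)} 125 = \sqrt{19^{2} + 19^{2}} \cdot 125 = \sqrt{361 + 361} \cdot 125 = \sqrt{722} \cdot 125 = 19 \sqrt{2} \cdot 125 = 2375 \sqrt{2}$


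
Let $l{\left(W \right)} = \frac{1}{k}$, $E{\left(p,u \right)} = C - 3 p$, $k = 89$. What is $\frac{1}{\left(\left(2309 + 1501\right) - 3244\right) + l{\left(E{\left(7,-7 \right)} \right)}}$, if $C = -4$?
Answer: $\frac{89}{50375} \approx 0.0017667$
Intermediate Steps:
$E{\left(p,u \right)} = -4 - 3 p$
$l{\left(W \right)} = \frac{1}{89}$
$\frac{1}{\left(\left(2309 + 1501\right) - 3244\right) + l{\left(E{\left(7,-7 \right)} \right)}} = \frac{1}{\left(\left(2309 + 1501\right) - 3244\right) + \frac{1}{89}} = \frac{1}{\left(3810 - 3244\right) + \frac{1}{89}} = \frac{1}{566 + \frac{1}{89}} = \frac{1}{\frac{50375}{89}} = \frac{89}{50375}$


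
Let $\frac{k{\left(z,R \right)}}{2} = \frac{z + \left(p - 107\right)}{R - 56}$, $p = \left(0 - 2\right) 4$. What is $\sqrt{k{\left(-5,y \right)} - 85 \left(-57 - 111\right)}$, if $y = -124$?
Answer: $\frac{2 \sqrt{32133}}{3} \approx 119.5$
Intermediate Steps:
$p = -8$ ($p = \left(-2\right) 4 = -8$)
$k{\left(z,R \right)} = \frac{2 \left(-115 + z\right)}{-56 + R}$ ($k{\left(z,R \right)} = 2 \frac{z - 115}{R - 56} = 2 \frac{z - 115}{-56 + R} = 2 \frac{-115 + z}{-56 + R} = \frac{2 \left(-115 + z\right)}{-56 + R}$)
$\sqrt{k{\left(-5,y \right)} - 85 \left(-57 - 111\right)} = \sqrt{\frac{2 \left(-115 - 5\right)}{-56 - 124} - 85 \left(-57 - 111\right)} = \sqrt{2 \frac{1}{-180} \left(-120\right) - -14280} = \sqrt{2 \left(- \frac{1}{180}\right) \left(-120\right) + 14280} = \sqrt{\frac{4}{3} + 14280} = \sqrt{\frac{42844}{3}} = \frac{2 \sqrt{32133}}{3}$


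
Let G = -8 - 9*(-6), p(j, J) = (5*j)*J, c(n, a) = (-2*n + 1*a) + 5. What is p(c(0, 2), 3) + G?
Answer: 151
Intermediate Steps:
c(n, a) = 5 + a - 2*n (c(n, a) = (-2*n + a) + 5 = (a - 2*n) + 5 = 5 + a - 2*n)
p(j, J) = 5*J*j
G = 46 (G = -8 + 54 = 46)
p(c(0, 2), 3) + G = 5*3*(5 + 2 - 2*0) + 46 = 5*3*(5 + 2 + 0) + 46 = 5*3*7 + 46 = 105 + 46 = 151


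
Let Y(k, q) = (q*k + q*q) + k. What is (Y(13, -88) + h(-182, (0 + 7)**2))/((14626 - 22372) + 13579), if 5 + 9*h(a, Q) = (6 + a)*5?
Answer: 19544/17499 ≈ 1.1169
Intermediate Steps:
h(a, Q) = 25/9 + 5*a/9 (h(a, Q) = -5/9 + ((6 + a)*5)/9 = -5/9 + (30 + 5*a)/9 = -5/9 + (10/3 + 5*a/9) = 25/9 + 5*a/9)
Y(k, q) = k + q**2 + k*q (Y(k, q) = (k*q + q**2) + k = (q**2 + k*q) + k = k + q**2 + k*q)
(Y(13, -88) + h(-182, (0 + 7)**2))/((14626 - 22372) + 13579) = ((13 + (-88)**2 + 13*(-88)) + (25/9 + (5/9)*(-182)))/((14626 - 22372) + 13579) = ((13 + 7744 - 1144) + (25/9 - 910/9))/(-7746 + 13579) = (6613 - 295/3)/5833 = (19544/3)*(1/5833) = 19544/17499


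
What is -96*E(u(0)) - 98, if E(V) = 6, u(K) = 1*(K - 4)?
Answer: -674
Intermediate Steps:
u(K) = -4 + K (u(K) = 1*(-4 + K) = -4 + K)
-96*E(u(0)) - 98 = -96*6 - 98 = -576 - 98 = -674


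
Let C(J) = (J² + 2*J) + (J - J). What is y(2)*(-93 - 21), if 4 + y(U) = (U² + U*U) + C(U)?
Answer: -1368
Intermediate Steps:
C(J) = J² + 2*J (C(J) = (J² + 2*J) + 0 = J² + 2*J)
y(U) = -4 + 2*U² + U*(2 + U) (y(U) = -4 + ((U² + U*U) + U*(2 + U)) = -4 + ((U² + U²) + U*(2 + U)) = -4 + (2*U² + U*(2 + U)) = -4 + 2*U² + U*(2 + U))
y(2)*(-93 - 21) = (-4 + 2*2 + 3*2²)*(-93 - 21) = (-4 + 4 + 3*4)*(-114) = (-4 + 4 + 12)*(-114) = 12*(-114) = -1368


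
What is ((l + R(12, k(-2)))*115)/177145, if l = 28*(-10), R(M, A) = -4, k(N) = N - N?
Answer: -92/499 ≈ -0.18437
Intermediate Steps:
k(N) = 0
l = -280
((l + R(12, k(-2)))*115)/177145 = ((-280 - 4)*115)/177145 = -284*115*(1/177145) = -32660*1/177145 = -92/499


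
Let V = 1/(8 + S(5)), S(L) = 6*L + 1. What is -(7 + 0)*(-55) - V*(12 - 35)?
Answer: 15038/39 ≈ 385.59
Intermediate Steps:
S(L) = 1 + 6*L
V = 1/39 (V = 1/(8 + (1 + 6*5)) = 1/(8 + (1 + 30)) = 1/(8 + 31) = 1/39 ≈ 0.025641)
-(7 + 0)*(-55) - V*(12 - 35) = -(7 + 0)*(-55) - (12 - 35)/39 = -1*7*(-55) - (-23)/39 = -7*(-55) - 1*(-23/39) = 385 + 23/39 = 15038/39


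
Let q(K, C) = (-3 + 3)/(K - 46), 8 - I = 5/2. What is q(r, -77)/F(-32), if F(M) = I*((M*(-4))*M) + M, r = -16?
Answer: 0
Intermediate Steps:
I = 11/2 (I = 8 - 5/2 = 11/2 ≈ 5.5000)
q(K, C) = 0 (q(K, C) = 0/(-46 + K) = 0)
F(M) = M - 22*M² (F(M) = 11*((M*(-4))*M)/2 + M = 11*((-4*M)*M)/2 + M = 11*(-4*M²)/2 + M = -22*M² + M = M - 22*M²)
q(r, -77)/F(-32) = 0/((-32*(1 - 22*(-32)))) = 0/((-32*(1 + 704))) = 0/((-32*705)) = 0/(-22560) = 0*(-1/22560) = 0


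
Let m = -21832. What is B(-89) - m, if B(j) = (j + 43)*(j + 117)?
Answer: 20544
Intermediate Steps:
B(j) = (43 + j)*(117 + j)
B(-89) - m = (5031 + (-89)**2 + 160*(-89)) - 1*(-21832) = (5031 + 7921 - 14240) + 21832 = -1288 + 21832 = 20544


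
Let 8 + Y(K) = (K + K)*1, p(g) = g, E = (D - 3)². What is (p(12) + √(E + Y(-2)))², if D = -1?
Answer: 196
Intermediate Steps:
E = 16 (E = (-1 - 3)² = (-4)² = 16)
Y(K) = -8 + 2*K (Y(K) = -8 + (K + K)*1 = -8 + (2*K)*1 = -8 + 2*K)
(p(12) + √(E + Y(-2)))² = (12 + √(16 + (-8 + 2*(-2))))² = (12 + √(16 + (-8 - 4)))² = (12 + √(16 - 12))² = (12 + √4)² = (12 + 2)² = 14² = 196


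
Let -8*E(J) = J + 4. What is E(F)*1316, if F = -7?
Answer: 987/2 ≈ 493.50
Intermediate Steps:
E(J) = -1/2 - J/8 (E(J) = -(J + 4)/8 = -(4 + J)/8 = -1/2 - J/8)
E(F)*1316 = (-1/2 - 1/8*(-7))*1316 = (-1/2 + 7/8)*1316 = (3/8)*1316 = 987/2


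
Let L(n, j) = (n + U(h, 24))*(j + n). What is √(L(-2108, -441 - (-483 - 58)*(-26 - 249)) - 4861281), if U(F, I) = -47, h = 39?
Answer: √321241939 ≈ 17923.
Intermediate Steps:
L(n, j) = (-47 + n)*(j + n) (L(n, j) = (n - 47)*(j + n) = (-47 + n)*(j + n))
√(L(-2108, -441 - (-483 - 58)*(-26 - 249)) - 4861281) = √(((-2108)² - 47*(-441 - (-483 - 58)*(-26 - 249)) - 47*(-2108) + (-441 - (-483 - 58)*(-26 - 249))*(-2108)) - 4861281) = √((4443664 - 47*(-441 - (-541)*(-275)) + 99076 + (-441 - (-541)*(-275))*(-2108)) - 4861281) = √((4443664 - 47*(-441 - 1*148775) + 99076 + (-441 - 1*148775)*(-2108)) - 4861281) = √((4443664 - 47*(-441 - 148775) + 99076 + (-441 - 148775)*(-2108)) - 4861281) = √((4443664 - 47*(-149216) + 99076 - 149216*(-2108)) - 4861281) = √((4443664 + 7013152 + 99076 + 314547328) - 4861281) = √(326103220 - 4861281) = √321241939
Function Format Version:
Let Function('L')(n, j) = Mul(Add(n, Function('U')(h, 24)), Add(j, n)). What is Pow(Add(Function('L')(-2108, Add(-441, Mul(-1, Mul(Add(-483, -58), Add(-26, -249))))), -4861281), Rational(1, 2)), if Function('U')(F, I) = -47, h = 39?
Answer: Pow(321241939, Rational(1, 2)) ≈ 17923.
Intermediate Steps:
Function('L')(n, j) = Mul(Add(-47, n), Add(j, n)) (Function('L')(n, j) = Mul(Add(n, -47), Add(j, n)) = Mul(Add(-47, n), Add(j, n)))
Pow(Add(Function('L')(-2108, Add(-441, Mul(-1, Mul(Add(-483, -58), Add(-26, -249))))), -4861281), Rational(1, 2)) = Pow(Add(Add(Pow(-2108, 2), Mul(-47, Add(-441, Mul(-1, Mul(Add(-483, -58), Add(-26, -249))))), Mul(-47, -2108), Mul(Add(-441, Mul(-1, Mul(Add(-483, -58), Add(-26, -249)))), -2108)), -4861281), Rational(1, 2)) = Pow(Add(Add(4443664, Mul(-47, Add(-441, Mul(-1, Mul(-541, -275)))), 99076, Mul(Add(-441, Mul(-1, Mul(-541, -275))), -2108)), -4861281), Rational(1, 2)) = Pow(Add(Add(4443664, Mul(-47, Add(-441, Mul(-1, 148775))), 99076, Mul(Add(-441, Mul(-1, 148775)), -2108)), -4861281), Rational(1, 2)) = Pow(Add(Add(4443664, Mul(-47, Add(-441, -148775)), 99076, Mul(Add(-441, -148775), -2108)), -4861281), Rational(1, 2)) = Pow(Add(Add(4443664, Mul(-47, -149216), 99076, Mul(-149216, -2108)), -4861281), Rational(1, 2)) = Pow(Add(Add(4443664, 7013152, 99076, 314547328), -4861281), Rational(1, 2)) = Pow(Add(326103220, -4861281), Rational(1, 2)) = Pow(321241939, Rational(1, 2))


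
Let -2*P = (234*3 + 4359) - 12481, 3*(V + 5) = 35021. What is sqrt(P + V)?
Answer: 2*sqrt(34602)/3 ≈ 124.01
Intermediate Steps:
V = 35006/3 (V = -5 + (1/3)*35021 = -5 + 35021/3 = 35006/3 ≈ 11669.)
P = 3710 (P = -((234*3 + 4359) - 12481)/2 = -((702 + 4359) - 12481)/2 = -(5061 - 12481)/2 = -1/2*(-7420) = 3710)
sqrt(P + V) = sqrt(3710 + 35006/3) = sqrt(46136/3) = 2*sqrt(34602)/3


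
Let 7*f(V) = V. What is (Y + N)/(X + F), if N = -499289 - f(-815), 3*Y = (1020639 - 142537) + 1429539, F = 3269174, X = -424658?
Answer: 5670863/59734836 ≈ 0.094934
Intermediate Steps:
f(V) = V/7
Y = 2307641/3 (Y = ((1020639 - 142537) + 1429539)/3 = (878102 + 1429539)/3 = (1/3)*2307641 = 2307641/3 ≈ 7.6921e+5)
N = -3494208/7 (N = -499289 - (-815)/7 = -499289 - 1*(-815/7) = -499289 + 815/7 = -3494208/7 ≈ -4.9917e+5)
(Y + N)/(X + F) = (2307641/3 - 3494208/7)/(-424658 + 3269174) = (5670863/21)/2844516 = (5670863/21)*(1/2844516) = 5670863/59734836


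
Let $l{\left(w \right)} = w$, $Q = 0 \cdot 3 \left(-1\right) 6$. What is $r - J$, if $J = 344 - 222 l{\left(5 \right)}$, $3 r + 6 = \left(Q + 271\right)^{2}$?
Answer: $\frac{75733}{3} \approx 25244.0$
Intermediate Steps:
$Q = 0$ ($Q = 0 \left(-1\right) 6 = 0 \cdot 6 = 0$)
$r = \frac{73435}{3}$ ($r = -2 + \frac{\left(0 + 271\right)^{2}}{3} = -2 + \frac{271^{2}}{3} = -2 + \frac{1}{3} \cdot 73441 = -2 + \frac{73441}{3} = \frac{73435}{3} \approx 24478.0$)
$J = -766$ ($J = 344 - 1110 = -766$)
$r - J = \frac{73435}{3} - -766 = \frac{73435}{3} + 766 = \frac{75733}{3}$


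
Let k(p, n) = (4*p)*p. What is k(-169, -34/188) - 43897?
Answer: 70347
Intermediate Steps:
k(p, n) = 4*p**2
k(-169, -34/188) - 43897 = 4*(-169)**2 - 43897 = 4*28561 - 43897 = 114244 - 43897 = 70347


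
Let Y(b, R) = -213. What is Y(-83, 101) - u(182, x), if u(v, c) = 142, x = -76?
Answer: -355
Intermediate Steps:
Y(-83, 101) - u(182, x) = -213 - 1*142 = -213 - 142 = -355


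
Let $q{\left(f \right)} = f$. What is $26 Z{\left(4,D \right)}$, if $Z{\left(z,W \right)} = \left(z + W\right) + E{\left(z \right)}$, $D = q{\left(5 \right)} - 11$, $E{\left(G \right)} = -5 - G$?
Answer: $-286$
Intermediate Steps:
$D = -6$ ($D = 5 - 11 = -6$)
$Z{\left(z,W \right)} = -5 + W$ ($Z{\left(z,W \right)} = \left(z + W\right) - \left(5 + z\right) = \left(W + z\right) - \left(5 + z\right) = -5 + W$)
$26 Z{\left(4,D \right)} = 26 \left(-5 - 6\right) = 26 \left(-11\right) = -286$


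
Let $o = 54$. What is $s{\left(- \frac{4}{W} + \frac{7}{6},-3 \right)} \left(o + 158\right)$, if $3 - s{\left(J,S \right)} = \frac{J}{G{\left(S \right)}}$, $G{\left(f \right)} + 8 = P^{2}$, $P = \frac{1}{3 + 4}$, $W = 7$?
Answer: $\frac{764578}{1173} \approx 651.81$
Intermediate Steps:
$P = \frac{1}{7} \approx 0.14286$
$G{\left(f \right)} = - \frac{391}{49}$ ($G{\left(f \right)} = -8 + \left(\frac{1}{7}\right)^{2} = -8 + \frac{1}{49} = - \frac{391}{49}$)
$s{\left(J,S \right)} = 3 + \frac{49 J}{391}$ ($s{\left(J,S \right)} = 3 - \frac{J}{- \frac{391}{49}} = 3 - J \left(- \frac{49}{391}\right) = 3 - - \frac{49 J}{391} = 3 + \frac{49 J}{391}$)
$s{\left(- \frac{4}{W} + \frac{7}{6},-3 \right)} \left(o + 158\right) = \left(3 + \frac{49 \left(- \frac{4}{7} + \frac{7}{6}\right)}{391}\right) \left(54 + 158\right) = \left(3 + \frac{49 \left(\left(-4\right) \frac{1}{7} + 7 \cdot \frac{1}{6}\right)}{391}\right) 212 = \left(3 + \frac{49 \left(- \frac{4}{7} + \frac{7}{6}\right)}{391}\right) 212 = \left(3 + \frac{49}{391} \cdot \frac{25}{42}\right) 212 = \left(3 + \frac{175}{2346}\right) 212 = \frac{7213}{2346} \cdot 212 = \frac{764578}{1173}$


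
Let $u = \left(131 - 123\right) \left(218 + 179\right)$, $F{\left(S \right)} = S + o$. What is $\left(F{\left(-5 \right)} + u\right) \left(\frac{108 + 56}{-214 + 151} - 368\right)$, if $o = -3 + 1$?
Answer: $- \frac{73989812}{63} \approx -1.1744 \cdot 10^{6}$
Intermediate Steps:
$o = -2$
$F{\left(S \right)} = -2 + S$ ($F{\left(S \right)} = S - 2 = -2 + S$)
$u = 3176$ ($u = 8 \cdot 397 = 3176$)
$\left(F{\left(-5 \right)} + u\right) \left(\frac{108 + 56}{-214 + 151} - 368\right) = \left(\left(-2 - 5\right) + 3176\right) \left(\frac{108 + 56}{-214 + 151} - 368\right) = \left(-7 + 3176\right) \left(\frac{164}{-63} - 368\right) = 3169 \left(164 \left(- \frac{1}{63}\right) - 368\right) = 3169 \left(- \frac{164}{63} - 368\right) = 3169 \left(- \frac{23348}{63}\right) = - \frac{73989812}{63}$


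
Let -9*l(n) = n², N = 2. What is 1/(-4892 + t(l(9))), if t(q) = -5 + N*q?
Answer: -1/4915 ≈ -0.00020346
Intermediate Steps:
l(n) = -n²/9
t(q) = -5 + 2*q
1/(-4892 + t(l(9))) = 1/(-4892 + (-5 + 2*(-⅑*9²))) = 1/(-4892 + (-5 + 2*(-⅑*81))) = 1/(-4892 + (-5 + 2*(-9))) = 1/(-4892 + (-5 - 18)) = 1/(-4892 - 23) = 1/(-4915) = -1/4915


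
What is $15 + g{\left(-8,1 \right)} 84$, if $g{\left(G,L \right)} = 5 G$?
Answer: $-3345$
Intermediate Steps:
$15 + g{\left(-8,1 \right)} 84 = 15 + 5 \left(-8\right) 84 = 15 - 3360 = -3345$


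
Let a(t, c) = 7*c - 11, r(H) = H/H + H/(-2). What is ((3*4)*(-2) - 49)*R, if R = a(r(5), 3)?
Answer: -730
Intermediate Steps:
r(H) = 1 - H/2 (r(H) = 1 + H*(-1/2) = 1 - H/2)
a(t, c) = -11 + 7*c
R = 10 (R = -11 + 7*3 = -11 + 21 = 10)
((3*4)*(-2) - 49)*R = ((3*4)*(-2) - 49)*10 = (12*(-2) - 49)*10 = (-24 - 49)*10 = -73*10 = -730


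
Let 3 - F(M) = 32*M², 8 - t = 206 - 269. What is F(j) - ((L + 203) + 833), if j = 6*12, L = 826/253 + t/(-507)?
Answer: -21411524410/128271 ≈ -1.6692e+5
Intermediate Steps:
t = 71 (t = 8 - (206 - 269) = 8 - 1*(-63) = 8 + 63 = 71)
L = 400819/128271 (L = 826/253 + 71/(-507) = 826*(1/253) + 71*(-1/507) = 826/253 - 71/507 = 400819/128271 ≈ 3.1248)
j = 72
F(M) = 3 - 32*M²
F(j) - ((L + 203) + 833) = (3 - 32*72²) - ((400819/128271 + 203) + 833) = (3 - 32*5184) - (26439832/128271 + 833) = (3 - 165888) - 1*133289575/128271 = -165885 - 133289575/128271 = -21411524410/128271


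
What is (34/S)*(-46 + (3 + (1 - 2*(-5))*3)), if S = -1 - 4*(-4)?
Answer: -68/3 ≈ -22.667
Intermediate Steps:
S = 15 (S = -1 + 16 = 15)
(34/S)*(-46 + (3 + (1 - 2*(-5))*3)) = (34/15)*(-46 + (3 + (1 - 2*(-5))*3)) = (34*(1/15))*(-46 + (3 + (1 + 10)*3)) = 34*(-46 + (3 + 11*3))/15 = 34*(-46 + (3 + 33))/15 = 34*(-46 + 36)/15 = (34/15)*(-10) = -68/3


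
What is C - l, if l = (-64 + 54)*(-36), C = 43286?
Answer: 42926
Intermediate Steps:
l = 360 (l = -10*(-36) = 360)
C - l = 43286 - 1*360 = 43286 - 360 = 42926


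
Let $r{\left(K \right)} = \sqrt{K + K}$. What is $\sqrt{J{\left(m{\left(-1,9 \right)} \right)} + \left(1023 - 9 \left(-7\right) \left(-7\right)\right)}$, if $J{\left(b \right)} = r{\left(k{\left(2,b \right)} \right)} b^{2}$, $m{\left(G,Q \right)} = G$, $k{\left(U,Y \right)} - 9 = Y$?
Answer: $\sqrt{586} \approx 24.207$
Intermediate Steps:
$k{\left(U,Y \right)} = 9 + Y$
$r{\left(K \right)} = \sqrt{2} \sqrt{K}$ ($r{\left(K \right)} = \sqrt{2 K} = \sqrt{2} \sqrt{K}$)
$J{\left(b \right)} = \sqrt{2} b^{2} \sqrt{9 + b}$ ($J{\left(b \right)} = \sqrt{2} \sqrt{9 + b} b^{2} = \sqrt{2} b^{2} \sqrt{9 + b}$)
$\sqrt{J{\left(m{\left(-1,9 \right)} \right)} + \left(1023 - 9 \left(-7\right) \left(-7\right)\right)} = \sqrt{\left(-1\right)^{2} \sqrt{18 + 2 \left(-1\right)} + \left(1023 - 9 \left(-7\right) \left(-7\right)\right)} = \sqrt{1 \sqrt{18 - 2} + \left(1023 - \left(-63\right) \left(-7\right)\right)} = \sqrt{1 \sqrt{16} + \left(1023 - 441\right)} = \sqrt{1 \cdot 4 + \left(1023 - 441\right)} = \sqrt{4 + 582} = \sqrt{586}$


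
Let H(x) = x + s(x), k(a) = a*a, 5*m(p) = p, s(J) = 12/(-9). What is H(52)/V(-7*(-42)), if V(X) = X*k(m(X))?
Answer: 475/9529569 ≈ 4.9845e-5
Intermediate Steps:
s(J) = -4/3 (s(J) = 12*(-1/9) = -4/3)
m(p) = p/5
k(a) = a**2
H(x) = -4/3 + x (H(x) = x - 4/3 = -4/3 + x)
V(X) = X**3/25 (V(X) = X*(X/5)**2 = X*(X**2/25) = X**3/25)
H(52)/V(-7*(-42)) = (-4/3 + 52)/(((-7*(-42))**3/25)) = 152/(3*(((1/25)*294**3))) = 152/(3*(((1/25)*25412184))) = 152/(3*(25412184/25)) = (152/3)*(25/25412184) = 475/9529569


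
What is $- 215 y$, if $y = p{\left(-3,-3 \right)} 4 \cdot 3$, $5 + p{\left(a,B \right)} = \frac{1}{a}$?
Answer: $13760$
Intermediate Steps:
$p{\left(a,B \right)} = -5 + \frac{1}{a}$
$y = -64$ ($y = \left(-5 + \frac{1}{-3}\right) 4 \cdot 3 = \left(-5 - \frac{1}{3}\right) 4 \cdot 3 = \left(- \frac{16}{3}\right) 4 \cdot 3 = \left(- \frac{64}{3}\right) 3 = -64$)
$- 215 y = \left(-215\right) \left(-64\right) = 13760$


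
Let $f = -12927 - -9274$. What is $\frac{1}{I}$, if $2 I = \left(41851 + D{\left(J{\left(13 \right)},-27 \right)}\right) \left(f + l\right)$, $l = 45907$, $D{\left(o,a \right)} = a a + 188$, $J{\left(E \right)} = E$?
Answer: $\frac{1}{903559536} \approx 1.1067 \cdot 10^{-9}$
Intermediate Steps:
$D{\left(o,a \right)} = 188 + a^{2}$ ($D{\left(o,a \right)} = a^{2} + 188 = 188 + a^{2}$)
$f = -3653$ ($f = -12927 + 9274 = -3653$)
$I = 903559536$ ($I = \frac{\left(41851 + \left(188 + \left(-27\right)^{2}\right)\right) \left(-3653 + 45907\right)}{2} = \frac{\left(41851 + \left(188 + 729\right)\right) 42254}{2} = \frac{\left(41851 + 917\right) 42254}{2} = \frac{42768 \cdot 42254}{2} = \frac{1}{2} \cdot 1807119072 = 903559536$)
$\frac{1}{I} = \frac{1}{903559536}$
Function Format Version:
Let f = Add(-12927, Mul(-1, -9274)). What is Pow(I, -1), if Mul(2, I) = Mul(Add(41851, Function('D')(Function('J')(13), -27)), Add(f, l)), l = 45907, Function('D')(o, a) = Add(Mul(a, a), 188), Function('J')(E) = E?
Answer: Rational(1, 903559536) ≈ 1.1067e-9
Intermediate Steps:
Function('D')(o, a) = Add(188, Pow(a, 2)) (Function('D')(o, a) = Add(Pow(a, 2), 188) = Add(188, Pow(a, 2)))
f = -3653 (f = Add(-12927, 9274) = -3653)
I = 903559536 (I = Mul(Rational(1, 2), Mul(Add(41851, Add(188, Pow(-27, 2))), Add(-3653, 45907))) = Mul(Rational(1, 2), Mul(Add(41851, Add(188, 729)), 42254)) = Mul(Rational(1, 2), Mul(Add(41851, 917), 42254)) = Mul(Rational(1, 2), Mul(42768, 42254)) = Mul(Rational(1, 2), 1807119072) = 903559536)
Pow(I, -1) = Pow(903559536, -1) = Rational(1, 903559536)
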